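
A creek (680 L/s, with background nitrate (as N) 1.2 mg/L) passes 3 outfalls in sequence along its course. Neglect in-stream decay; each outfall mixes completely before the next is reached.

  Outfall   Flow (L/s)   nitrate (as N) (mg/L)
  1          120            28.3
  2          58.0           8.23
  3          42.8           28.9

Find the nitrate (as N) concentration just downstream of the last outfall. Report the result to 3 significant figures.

6.58 mg/L

After outfall 1: Q = 680.0 + 120.0 = 800.0 L/s; C = (680.0·1.200 + 120.0·28.30)/800.0 = 5.265 mg/L.
After outfall 2: Q = 800.0 + 58.00 = 858.0 L/s; C = (800.0·5.265 + 58.00·8.230)/858.0 = 5.465 mg/L.
After outfall 3: Q = 858.0 + 42.80 = 900.8 L/s; C = (858.0·5.465 + 42.80·28.90)/900.8 = 6.579 mg/L.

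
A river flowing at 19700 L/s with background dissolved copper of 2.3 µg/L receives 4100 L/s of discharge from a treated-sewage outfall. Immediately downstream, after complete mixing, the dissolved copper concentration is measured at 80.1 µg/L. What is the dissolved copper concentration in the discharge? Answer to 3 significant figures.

454 µg/L

Mass balance: 19700·2.300 + 4100·Cₑ = 23800·80.10
→ Cₑ = (23800·80.10 − 19700·2.300) / 4100 = 453.9 µg/L.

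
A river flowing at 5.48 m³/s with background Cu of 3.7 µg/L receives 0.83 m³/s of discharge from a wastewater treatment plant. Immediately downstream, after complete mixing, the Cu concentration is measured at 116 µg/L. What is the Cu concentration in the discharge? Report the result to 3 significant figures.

857 µg/L

Mass balance: 5.480·3.700 + 0.8300·Cₑ = 6.310·116.0
→ Cₑ = (6.310·116.0 − 5.480·3.700) / 0.8300 = 857.5 µg/L.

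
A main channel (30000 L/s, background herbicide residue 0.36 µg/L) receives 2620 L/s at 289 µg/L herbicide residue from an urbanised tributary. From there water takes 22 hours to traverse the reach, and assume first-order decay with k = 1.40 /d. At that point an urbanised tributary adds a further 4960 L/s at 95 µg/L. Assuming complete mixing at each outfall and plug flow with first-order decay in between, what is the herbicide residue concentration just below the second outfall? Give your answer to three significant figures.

18.2 µg/L

After mixing, C = (30000·0.3600 + 2620·289.0) / 32620 = 768000/32620 = 23.54 µg/L; combined flow 32620 L/s.
First-order decay: C = 23.54·exp(−k·t) = 23.54·0.2771 = 6.524 µg/L.
At the second outfall, C = (32620·6.524 + 4960·95.00) / (32620 + 4960) = 18.20 µg/L.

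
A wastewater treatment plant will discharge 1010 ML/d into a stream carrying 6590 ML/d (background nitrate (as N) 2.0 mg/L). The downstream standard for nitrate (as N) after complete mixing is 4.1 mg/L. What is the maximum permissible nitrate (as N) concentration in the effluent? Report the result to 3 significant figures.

17.8 mg/L

At the limit, (Qr·Cr + Qe·Cₑ)/(Qr + Qe) = 4.1:
Cₑ = (7600·4.1 − 6590·2.000) / 1010 = 17.80 mg/L.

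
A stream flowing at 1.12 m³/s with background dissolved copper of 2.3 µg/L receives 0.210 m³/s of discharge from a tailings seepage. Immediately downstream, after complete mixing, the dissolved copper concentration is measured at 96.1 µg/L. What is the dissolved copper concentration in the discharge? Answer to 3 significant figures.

596 µg/L

Mass balance: 1.120·2.300 + 0.2100·Cₑ = 1.330·96.10
→ Cₑ = (1.330·96.10 − 1.120·2.300) / 0.2100 = 596.4 µg/L.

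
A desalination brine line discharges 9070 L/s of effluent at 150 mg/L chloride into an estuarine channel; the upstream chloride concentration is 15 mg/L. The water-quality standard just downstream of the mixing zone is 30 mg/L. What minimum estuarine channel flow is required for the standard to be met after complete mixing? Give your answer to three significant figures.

72600 L/s

Set C_mix = 30: (Q·15.00 + 9070·150.0) / (Q + 9070) = 30
→ Q = 9070·(150.0 − 30)/(30 − 15.00) = 72560 L/s.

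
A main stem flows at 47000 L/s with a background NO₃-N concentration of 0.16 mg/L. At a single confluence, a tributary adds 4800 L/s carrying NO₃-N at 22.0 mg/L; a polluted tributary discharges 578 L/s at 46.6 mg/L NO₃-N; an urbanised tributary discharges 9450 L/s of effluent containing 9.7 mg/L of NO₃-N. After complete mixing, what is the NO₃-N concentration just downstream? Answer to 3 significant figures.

Mixed concentration C = ΣQC/ΣQ = (47000·0.1600 + 4800·22.00 + 578.0·46.60 + 9450·9.700) / 61830 = 231700/61830 = 3.748 mg/L.

3.75 mg/L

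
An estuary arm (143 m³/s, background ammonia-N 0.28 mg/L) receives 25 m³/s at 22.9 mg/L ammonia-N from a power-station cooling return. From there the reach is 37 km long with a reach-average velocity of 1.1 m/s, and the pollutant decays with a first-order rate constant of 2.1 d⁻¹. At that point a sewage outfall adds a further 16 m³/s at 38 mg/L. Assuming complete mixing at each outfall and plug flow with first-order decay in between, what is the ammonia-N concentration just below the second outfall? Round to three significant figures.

Flow-weighted average: C = (143.0·0.2800 + 25.00·22.90) / 168.0 = 612.5/168.0 = 3.646 mg/L; combined flow 168.0 m³/s.
Travel time t = 37·1000 / 1.1 = 33640 s = 9.343 h.
Decay over the reach: 3.646·exp(−kt) = 3.646·0.4415 = 1.610 mg/L.
Second outfall: C = (168.0·1.610 + 16.00·38.00)/184.0 = 4.774 mg/L.

4.77 mg/L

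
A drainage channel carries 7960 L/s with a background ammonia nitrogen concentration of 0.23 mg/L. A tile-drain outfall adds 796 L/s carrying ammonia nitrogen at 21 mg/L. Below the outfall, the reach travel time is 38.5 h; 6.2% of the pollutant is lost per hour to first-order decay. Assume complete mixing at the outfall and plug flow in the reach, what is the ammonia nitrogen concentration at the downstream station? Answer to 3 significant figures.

Flow-weighted average: C = (7960·0.2300 + 796.0·21.00) / 8756 = 18550/8756 = 2.118 mg/L.
6.2%/h lost → k = −ln(1 − 0.062) = 0.06401 h⁻¹.
Applying C = C₀e^(−kt): 2.118 × 0.08508 = 0.1802 mg/L.

0.180 mg/L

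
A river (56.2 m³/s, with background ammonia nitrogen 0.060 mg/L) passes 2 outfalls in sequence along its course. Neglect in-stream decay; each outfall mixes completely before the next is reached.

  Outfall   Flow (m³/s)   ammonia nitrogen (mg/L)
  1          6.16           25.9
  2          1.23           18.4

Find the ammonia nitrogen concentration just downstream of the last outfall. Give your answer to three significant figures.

2.92 mg/L

Outfall 1: combined Q = 62.36 m³/s; C = (56.20·0.06000 + 6.160·25.90)/62.36 = 2.613 mg/L.
Outfall 2: combined Q = 63.59 m³/s; C = (62.36·2.613 + 1.230·18.40)/63.59 = 2.918 mg/L.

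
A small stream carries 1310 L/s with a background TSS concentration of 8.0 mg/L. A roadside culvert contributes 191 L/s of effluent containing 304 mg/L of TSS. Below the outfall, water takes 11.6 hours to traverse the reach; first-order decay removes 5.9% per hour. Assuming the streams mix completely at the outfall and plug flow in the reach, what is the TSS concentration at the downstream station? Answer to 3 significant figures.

22.6 mg/L

Mass balance: C = (1310·8.000 + 191.0·304.0) / 1501 = 68540/1501 = 45.67 mg/L.
5.9%/h lost → k = −ln(1 − 0.059) = 0.06081 h⁻¹.
Applying C = C₀e^(−kt): 45.67 × 0.4939 = 22.55 mg/L.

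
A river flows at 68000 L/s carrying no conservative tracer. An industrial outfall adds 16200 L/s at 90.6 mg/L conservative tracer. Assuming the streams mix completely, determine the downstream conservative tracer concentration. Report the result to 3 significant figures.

After mixing, C = (68000·0 + 16200·90.60) / 84200 = 1468000/84200 = 17.43 mg/L.

17.4 mg/L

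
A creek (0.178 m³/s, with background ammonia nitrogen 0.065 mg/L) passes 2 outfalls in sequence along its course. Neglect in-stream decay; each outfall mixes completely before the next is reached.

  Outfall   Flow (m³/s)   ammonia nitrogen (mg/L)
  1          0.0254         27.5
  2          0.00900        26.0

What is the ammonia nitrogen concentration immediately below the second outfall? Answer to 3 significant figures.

4.44 mg/L

Below outfall 1: Q → 0.2034 m³/s, C = (0.1780·0.06500 + 0.02540·27.50)/0.2034 = 3.491 mg/L.
Below outfall 2: Q → 0.2124 m³/s, C = (0.2034·3.491 + 0.009000·26.00)/0.2124 = 4.445 mg/L.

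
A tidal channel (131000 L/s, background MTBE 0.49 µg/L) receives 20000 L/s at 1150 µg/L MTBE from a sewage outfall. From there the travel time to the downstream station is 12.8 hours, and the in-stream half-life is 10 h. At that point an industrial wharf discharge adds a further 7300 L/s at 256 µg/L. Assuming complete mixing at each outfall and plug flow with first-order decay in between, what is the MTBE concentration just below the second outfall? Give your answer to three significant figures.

After mixing, C = (131000·0.4900 + 20000·1150) / 151000 = 23060000/151000 = 152.7 µg/L; combined flow 151000 L/s.
Half-life 10 h → k = ln 2 / 10 = 0.06931 h⁻¹ = 1.664 d⁻¹.
After decay, C = 152.7 × e^(−kt) = 152.7 × 0.4118 = 62.90 µg/L.
Second outfall: C = (151000·62.90 + 7300·256.0)/158300 = 71.80 µg/L.

71.8 µg/L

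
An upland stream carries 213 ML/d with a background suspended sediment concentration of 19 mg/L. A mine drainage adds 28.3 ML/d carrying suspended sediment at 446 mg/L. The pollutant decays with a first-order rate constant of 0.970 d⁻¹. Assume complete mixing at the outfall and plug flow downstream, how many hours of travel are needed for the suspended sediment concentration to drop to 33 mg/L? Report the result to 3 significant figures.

18.3 h

After mixing, C = (213.0·19.00 + 28.30·446.0) / 241.3 = 16670/241.3 = 69.08 mg/L.
69.08·exp(−k·t) = 33 → t = ln(69.08/33)/k = 65800 s = 18.28 h.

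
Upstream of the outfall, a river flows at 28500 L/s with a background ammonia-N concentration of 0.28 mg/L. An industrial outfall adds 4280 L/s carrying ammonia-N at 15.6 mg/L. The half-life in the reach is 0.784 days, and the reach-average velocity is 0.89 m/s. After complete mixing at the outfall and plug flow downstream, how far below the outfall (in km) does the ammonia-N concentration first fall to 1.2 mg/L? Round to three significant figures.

Flow-weighted average: C = (28500·0.2800 + 4280·15.60) / 32780 = 74750/32780 = 2.280 mg/L.
Half-life 0.784 d → k = ln 2 / 0.784 = 0.8841 d⁻¹.
Set 2.280·exp(−k·t) = 1.2 → t = ln(2.280/1.2)/k = 62740 s = 17.43 h.
Distance = v·t = 0.89·62740 = 55840 m = 55.84 km.

55.8 km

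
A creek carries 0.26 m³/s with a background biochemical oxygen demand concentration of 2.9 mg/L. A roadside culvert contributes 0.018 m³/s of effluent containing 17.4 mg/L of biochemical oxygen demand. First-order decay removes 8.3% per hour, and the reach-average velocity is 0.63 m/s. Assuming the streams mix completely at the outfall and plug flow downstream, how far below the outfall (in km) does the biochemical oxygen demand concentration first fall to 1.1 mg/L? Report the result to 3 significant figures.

32.7 km

Mass balance: C = (0.2600·2.900 + 0.01800·17.40) / 0.2780 = 1.067/0.2780 = 3.839 mg/L.
8.3%/h lost → k = −ln(1 − 0.083) = 0.08665 h⁻¹.
Set 3.839·exp(−k·t) = 1.1 → t = ln(3.839/1.1)/k = 51930 s = 14.42 h.
Distance = v·t = 0.63·51930 = 32720 m = 32.72 km.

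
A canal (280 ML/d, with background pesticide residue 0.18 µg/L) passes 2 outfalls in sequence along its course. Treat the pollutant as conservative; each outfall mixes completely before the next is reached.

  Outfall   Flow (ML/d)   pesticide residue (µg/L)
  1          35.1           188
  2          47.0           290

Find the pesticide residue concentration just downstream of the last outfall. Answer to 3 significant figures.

56.0 µg/L

Outfall 1: combined Q = 315.1 ML/d; C = (280.0·0.1800 + 35.10·188.0)/315.1 = 21.10 µg/L.
Outfall 2: combined Q = 362.1 ML/d; C = (315.1·21.10 + 47.00·290.0)/362.1 = 56.00 µg/L.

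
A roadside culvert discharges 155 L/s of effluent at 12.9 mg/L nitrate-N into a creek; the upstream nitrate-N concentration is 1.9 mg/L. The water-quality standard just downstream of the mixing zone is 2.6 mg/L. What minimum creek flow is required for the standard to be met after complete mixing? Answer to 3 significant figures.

2280 L/s

Set C_mix = 2.6: (Q·1.900 + 155.0·12.90) / (Q + 155.0) = 2.6
→ Q = 155.0·(12.90 − 2.6)/(2.6 − 1.900) = 2281 L/s.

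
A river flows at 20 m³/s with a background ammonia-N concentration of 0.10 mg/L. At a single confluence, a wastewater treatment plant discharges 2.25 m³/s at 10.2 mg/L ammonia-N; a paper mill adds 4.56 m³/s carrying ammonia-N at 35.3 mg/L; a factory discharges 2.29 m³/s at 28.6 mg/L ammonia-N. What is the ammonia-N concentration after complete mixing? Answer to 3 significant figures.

8.64 mg/L

After mixing, C = (20.00·0.1000 + 2.250·10.20 + 4.560·35.30 + 2.290·28.60) / 29.10 = 251.4/29.10 = 8.640 mg/L.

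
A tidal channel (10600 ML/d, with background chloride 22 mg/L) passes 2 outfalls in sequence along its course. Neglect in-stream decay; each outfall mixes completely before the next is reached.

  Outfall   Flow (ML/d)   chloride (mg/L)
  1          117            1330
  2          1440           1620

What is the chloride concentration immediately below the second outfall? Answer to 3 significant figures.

224 mg/L

Below outfall 1: Q → 10720 ML/d, C = (10600·22.00 + 117.0·1330)/10720 = 36.28 mg/L.
Below outfall 2: Q → 12160 ML/d, C = (10720·36.28 + 1440·1620)/12160 = 223.9 mg/L.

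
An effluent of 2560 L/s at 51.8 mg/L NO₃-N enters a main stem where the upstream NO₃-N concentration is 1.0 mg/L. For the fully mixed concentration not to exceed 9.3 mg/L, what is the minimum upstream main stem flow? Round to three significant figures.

Set C_mix = 9.3: (Q·1.000 + 2560·51.80) / (Q + 2560) = 9.3
→ Q = 2560·(51.80 − 9.3)/(9.3 − 1.000) = 13110 L/s.

13100 L/s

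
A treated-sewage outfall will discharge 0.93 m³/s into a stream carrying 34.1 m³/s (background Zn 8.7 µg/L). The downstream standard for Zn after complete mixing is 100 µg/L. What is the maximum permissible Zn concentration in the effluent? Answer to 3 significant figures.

At the limit, (Qr·Cr + Qe·Cₑ)/(Qr + Qe) = 100:
Cₑ = (35.03·100 − 34.10·8.700) / 0.9300 = 3448 µg/L.

3450 µg/L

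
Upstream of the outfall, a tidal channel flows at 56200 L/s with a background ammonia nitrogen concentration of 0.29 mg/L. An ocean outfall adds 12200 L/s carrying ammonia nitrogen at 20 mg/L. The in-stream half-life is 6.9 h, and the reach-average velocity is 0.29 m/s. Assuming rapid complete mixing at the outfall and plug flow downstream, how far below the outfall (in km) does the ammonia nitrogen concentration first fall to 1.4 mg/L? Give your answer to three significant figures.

10.4 km

Mass balance: C = (56200·0.2900 + 12200·20.00) / 68400 = 260300/68400 = 3.806 mg/L.
Half-life 6.9 h → k = ln 2 / 6.9 = 0.1005 h⁻¹ = 2.411 d⁻¹.
Set 3.806·exp(−k·t) = 1.4 → t = ln(3.806/1.4)/k = 35840 s = 9.954 h.
Distance = v·t = 0.29·35840 = 10390 m = 10.39 km.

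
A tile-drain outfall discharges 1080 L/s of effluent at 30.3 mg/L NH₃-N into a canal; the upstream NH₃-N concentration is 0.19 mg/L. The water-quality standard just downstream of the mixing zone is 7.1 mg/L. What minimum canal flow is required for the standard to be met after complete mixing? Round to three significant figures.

3630 L/s

Set C_mix = 7.1: (Q·0.1900 + 1080·30.30) / (Q + 1080) = 7.1
→ Q = 1080·(30.30 − 7.1)/(7.1 − 0.1900) = 3626 L/s.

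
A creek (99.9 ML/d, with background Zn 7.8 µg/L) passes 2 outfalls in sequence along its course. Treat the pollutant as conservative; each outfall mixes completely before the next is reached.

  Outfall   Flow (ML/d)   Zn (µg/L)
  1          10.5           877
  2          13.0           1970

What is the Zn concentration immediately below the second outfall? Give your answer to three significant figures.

Outfall 1: combined Q = 110.4 ML/d; C = (99.90·7.800 + 10.50·877.0)/110.4 = 90.47 µg/L.
Outfall 2: combined Q = 123.4 ML/d; C = (110.4·90.47 + 13.00·1970)/123.4 = 288.5 µg/L.

288 µg/L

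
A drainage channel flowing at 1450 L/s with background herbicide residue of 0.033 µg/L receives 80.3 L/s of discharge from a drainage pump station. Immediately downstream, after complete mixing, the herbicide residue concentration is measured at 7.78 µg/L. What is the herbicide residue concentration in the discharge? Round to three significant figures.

Mass balance: 1450·0.03300 + 80.30·Cₑ = 1530·7.780
→ Cₑ = (1530·7.780 − 1450·0.03300) / 80.30 = 147.7 µg/L.

148 µg/L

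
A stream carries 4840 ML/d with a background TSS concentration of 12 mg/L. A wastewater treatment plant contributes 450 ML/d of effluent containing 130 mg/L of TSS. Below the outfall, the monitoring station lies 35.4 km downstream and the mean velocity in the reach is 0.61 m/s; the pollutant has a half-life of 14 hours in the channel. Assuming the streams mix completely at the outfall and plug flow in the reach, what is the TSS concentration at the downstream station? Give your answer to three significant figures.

After mixing, C = (4840·12.00 + 450.0·130.0) / 5290 = 116600/5290 = 22.04 mg/L.
Travel time t = 35.4·1000 / 0.61 = 58030 s = 16.12 h.
Half-life 14 h → k = ln 2 / 14 = 0.04951 h⁻¹ = 1.188 d⁻¹.
Applying C = C₀e^(−kt): 22.04 × 0.4502 = 9.921 mg/L.

9.92 mg/L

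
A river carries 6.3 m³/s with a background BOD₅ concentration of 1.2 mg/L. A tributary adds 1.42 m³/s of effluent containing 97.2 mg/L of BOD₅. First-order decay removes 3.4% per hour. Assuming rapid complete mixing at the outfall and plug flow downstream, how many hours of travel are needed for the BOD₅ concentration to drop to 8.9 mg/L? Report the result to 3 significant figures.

21.7 h

Flow-weighted average: C = (6.300·1.200 + 1.420·97.20) / 7.720 = 145.6/7.720 = 18.86 mg/L.
3.4%/h lost → k = −ln(1 − 0.034) = 0.03459 h⁻¹.
18.86·exp(−k·t) = 8.9 → t = ln(18.86/8.9)/k = 78150 s = 21.71 h.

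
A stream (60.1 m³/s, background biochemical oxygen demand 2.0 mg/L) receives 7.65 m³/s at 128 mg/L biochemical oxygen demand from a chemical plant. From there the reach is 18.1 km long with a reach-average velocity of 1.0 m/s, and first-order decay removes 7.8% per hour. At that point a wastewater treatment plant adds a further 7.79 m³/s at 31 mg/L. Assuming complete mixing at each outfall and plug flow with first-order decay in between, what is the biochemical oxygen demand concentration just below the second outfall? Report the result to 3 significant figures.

12.9 mg/L

Mass balance: C = (60.10·2.000 + 7.650·128.0) / 67.75 = 1099/67.75 = 16.23 mg/L; combined flow 67.75 m³/s.
Travel time t = 18.1·1000 / 1.0 = 18100 s = 5.028 h.
7.8%/h lost → k = −ln(1 − 0.078) = 0.08121 h⁻¹.
After decay, C = 16.23 × e^(−kt) = 16.23 × 0.6648 = 10.79 mg/L.
At the second outfall, C = (67.75·10.79 + 7.790·31.00) / (67.75 + 7.790) = 12.87 mg/L.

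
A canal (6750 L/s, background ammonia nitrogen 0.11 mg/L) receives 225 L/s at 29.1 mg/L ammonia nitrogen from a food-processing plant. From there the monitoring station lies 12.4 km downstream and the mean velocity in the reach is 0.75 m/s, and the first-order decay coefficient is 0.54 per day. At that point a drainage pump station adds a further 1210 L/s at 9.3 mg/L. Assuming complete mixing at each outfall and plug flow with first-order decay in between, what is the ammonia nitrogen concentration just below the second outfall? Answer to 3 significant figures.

After mixing, C = (6750·0.1100 + 225.0·29.10) / 6975 = 7290/6975 = 1.045 mg/L; combined flow 6975 L/s.
Travel time t = 12.4·1000 / 0.75 = 16530 s = 4.593 h.
Decay over the reach: 1.045·exp(−kt) = 1.045·0.9018 = 0.9426 mg/L.
Second outfall: C = (6975·0.9426 + 1210·9.300)/8185 = 2.178 mg/L.

2.18 mg/L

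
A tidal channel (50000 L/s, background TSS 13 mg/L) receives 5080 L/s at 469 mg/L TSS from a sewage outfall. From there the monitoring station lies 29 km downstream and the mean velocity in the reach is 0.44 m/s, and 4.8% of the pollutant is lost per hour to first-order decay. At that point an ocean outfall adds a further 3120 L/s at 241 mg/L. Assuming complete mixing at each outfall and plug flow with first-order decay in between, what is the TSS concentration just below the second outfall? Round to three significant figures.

34.1 mg/L

After mixing, C = (50000·13.00 + 5080·469.0) / 55080 = 3033000/55080 = 55.06 mg/L; combined flow 55080 L/s.
Travel time t = 29·1000 / 0.44 = 65910 s = 18.31 h.
4.8%/h lost → k = −ln(1 − 0.048) = 0.04919 h⁻¹.
First-order decay: C = 55.06·exp(−k·t) = 55.06·0.4063 = 22.37 mg/L.
At the second outfall, C = (55080·22.37 + 3120·241.0) / (55080 + 3120) = 34.09 mg/L.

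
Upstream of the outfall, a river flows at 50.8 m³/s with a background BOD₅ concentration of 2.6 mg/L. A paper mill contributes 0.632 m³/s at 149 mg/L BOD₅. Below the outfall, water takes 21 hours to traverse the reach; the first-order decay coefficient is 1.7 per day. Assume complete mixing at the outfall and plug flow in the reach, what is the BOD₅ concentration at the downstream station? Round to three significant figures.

Flow-weighted average: C = (50.80·2.600 + 0.6320·149.0) / 51.43 = 226.2/51.43 = 4.399 mg/L.
After decay, C = 4.399 × e^(−kt) = 4.399 × 0.2259 = 0.9939 mg/L.

0.994 mg/L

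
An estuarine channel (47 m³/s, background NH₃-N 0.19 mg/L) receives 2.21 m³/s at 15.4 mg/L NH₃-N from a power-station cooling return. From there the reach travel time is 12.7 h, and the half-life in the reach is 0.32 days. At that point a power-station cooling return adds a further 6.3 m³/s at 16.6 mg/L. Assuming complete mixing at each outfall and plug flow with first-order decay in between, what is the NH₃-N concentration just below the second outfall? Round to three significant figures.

2.13 mg/L

Mixed concentration C = ΣQC/ΣQ = (47.00·0.1900 + 2.210·15.40) / 49.21 = 42.96/49.21 = 0.8731 mg/L; combined flow 49.21 m³/s.
Half-life 0.32 d → k = ln 2 / 0.32 = 2.166 d⁻¹.
First-order decay: C = 0.8731·exp(−k·t) = 0.8731·0.3178 = 0.2775 mg/L.
Second outfall: C = (49.21·0.2775 + 6.300·16.60)/55.51 = 2.130 mg/L.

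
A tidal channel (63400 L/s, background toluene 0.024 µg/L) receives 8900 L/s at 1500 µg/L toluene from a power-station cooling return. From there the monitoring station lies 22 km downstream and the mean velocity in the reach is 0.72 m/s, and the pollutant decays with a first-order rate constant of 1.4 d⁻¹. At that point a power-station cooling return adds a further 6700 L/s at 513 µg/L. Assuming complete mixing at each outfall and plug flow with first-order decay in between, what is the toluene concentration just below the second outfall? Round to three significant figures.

147 µg/L

Conservation of mass: C = (63400·0.02400 + 8900·1500) / 72300 = 13350000/72300 = 184.7 µg/L; combined flow 72300 L/s.
Travel time t = 22·1000 / 0.72 = 30560 s = 8.488 h.
After decay, C = 184.7 × e^(−kt) = 184.7 × 0.6095 = 112.6 µg/L.
At the second outfall, C = (72300·112.6 + 6700·513.0) / (72300 + 6700) = 146.5 µg/L.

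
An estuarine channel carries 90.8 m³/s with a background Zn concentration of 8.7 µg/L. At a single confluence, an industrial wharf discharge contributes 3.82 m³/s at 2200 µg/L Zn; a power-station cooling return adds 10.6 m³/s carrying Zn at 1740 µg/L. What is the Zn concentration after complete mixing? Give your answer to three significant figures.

Flow-weighted average: C = (90.80·8.700 + 3.820·2200 + 10.60·1740) / 105.2 = 27640/105.2 = 262.7 µg/L.

263 µg/L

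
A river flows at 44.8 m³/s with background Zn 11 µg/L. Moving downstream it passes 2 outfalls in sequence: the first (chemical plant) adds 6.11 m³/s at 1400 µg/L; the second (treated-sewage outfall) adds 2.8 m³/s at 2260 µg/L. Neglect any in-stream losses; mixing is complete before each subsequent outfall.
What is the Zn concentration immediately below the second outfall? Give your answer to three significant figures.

286 µg/L

Below outfall 1: Q → 50.91 m³/s, C = (44.80·11.00 + 6.110·1400)/50.91 = 177.7 µg/L.
Below outfall 2: Q → 53.71 m³/s, C = (50.91·177.7 + 2.800·2260)/53.71 = 286.3 µg/L.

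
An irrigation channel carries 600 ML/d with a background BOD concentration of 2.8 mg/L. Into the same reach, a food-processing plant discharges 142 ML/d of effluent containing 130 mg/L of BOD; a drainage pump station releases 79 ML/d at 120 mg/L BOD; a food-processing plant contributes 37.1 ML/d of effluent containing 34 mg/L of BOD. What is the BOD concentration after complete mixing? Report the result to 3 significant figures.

36.0 mg/L

Conservation of mass: C = (600.0·2.800 + 142.0·130.0 + 79.00·120.0 + 37.10·34.00) / 858.1 = 30880/858.1 = 35.99 mg/L.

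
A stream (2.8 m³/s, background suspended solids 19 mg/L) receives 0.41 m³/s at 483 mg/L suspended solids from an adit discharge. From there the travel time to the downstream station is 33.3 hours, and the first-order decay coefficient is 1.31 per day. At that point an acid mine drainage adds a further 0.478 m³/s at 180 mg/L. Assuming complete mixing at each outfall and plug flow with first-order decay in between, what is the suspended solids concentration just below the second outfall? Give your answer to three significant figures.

34.4 mg/L

Flow-weighted average: C = (2.800·19.00 + 0.4100·483.0) / 3.210 = 251.2/3.210 = 78.26 mg/L; combined flow 3.210 m³/s.
Decay over the reach: 78.26·exp(−kt) = 78.26·0.1624 = 12.71 mg/L.
At the second outfall, C = (3.210·12.71 + 0.4780·180.0) / (3.210 + 0.4780) = 34.39 mg/L.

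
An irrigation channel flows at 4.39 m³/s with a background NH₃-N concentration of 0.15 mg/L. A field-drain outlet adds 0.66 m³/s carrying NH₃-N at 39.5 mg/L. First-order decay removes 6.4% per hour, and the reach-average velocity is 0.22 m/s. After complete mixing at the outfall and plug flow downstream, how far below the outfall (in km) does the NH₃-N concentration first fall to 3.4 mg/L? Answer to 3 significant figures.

Mixed concentration C = ΣQC/ΣQ = (4.390·0.1500 + 0.6600·39.50) / 5.050 = 26.73/5.050 = 5.293 mg/L.
6.4%/h lost → k = −ln(1 − 0.064) = 0.06614 h⁻¹.
Set 5.293·exp(−k·t) = 3.4 → t = ln(5.293/3.4)/k = 24090 s = 6.691 h.
Distance = v·t = 0.22·24090 = 5300 m = 5.300 km.

5.30 km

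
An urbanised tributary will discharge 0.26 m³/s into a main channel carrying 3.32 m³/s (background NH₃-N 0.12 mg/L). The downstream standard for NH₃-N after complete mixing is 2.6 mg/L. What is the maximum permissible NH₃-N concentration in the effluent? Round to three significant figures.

At the limit, (Qr·Cr + Qe·Cₑ)/(Qr + Qe) = 2.6:
Cₑ = (3.580·2.6 − 3.320·0.1200) / 0.2600 = 34.27 mg/L.

34.3 mg/L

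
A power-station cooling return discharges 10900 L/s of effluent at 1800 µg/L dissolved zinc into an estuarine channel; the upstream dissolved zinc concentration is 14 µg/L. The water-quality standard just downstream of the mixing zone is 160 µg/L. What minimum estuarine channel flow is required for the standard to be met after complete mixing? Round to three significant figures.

122000 L/s

Set C_mix = 160: (Q·14.00 + 10900·1800) / (Q + 10900) = 160
→ Q = 10900·(1800 − 160)/(160 − 14.00) = 122400 L/s.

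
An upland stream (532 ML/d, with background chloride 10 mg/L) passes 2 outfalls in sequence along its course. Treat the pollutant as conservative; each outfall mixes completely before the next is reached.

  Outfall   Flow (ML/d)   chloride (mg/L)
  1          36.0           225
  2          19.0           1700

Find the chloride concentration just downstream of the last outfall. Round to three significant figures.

77.9 mg/L

After outfall 1: Q = 532.0 + 36.00 = 568.0 ML/d; C = (532.0·10.00 + 36.00·225.0)/568.0 = 23.63 mg/L.
After outfall 2: Q = 568.0 + 19.00 = 587.0 ML/d; C = (568.0·23.63 + 19.00·1700)/587.0 = 77.89 mg/L.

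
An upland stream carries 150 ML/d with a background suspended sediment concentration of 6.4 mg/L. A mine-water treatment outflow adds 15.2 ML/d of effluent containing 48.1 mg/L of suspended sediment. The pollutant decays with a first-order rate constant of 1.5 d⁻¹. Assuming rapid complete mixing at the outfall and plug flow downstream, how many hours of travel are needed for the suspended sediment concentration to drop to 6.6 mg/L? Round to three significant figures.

7.02 h

After mixing, C = (150.0·6.400 + 15.20·48.10) / 165.2 = 1691/165.2 = 10.24 mg/L.
10.24·exp(−k·t) = 6.6 → t = ln(10.24/6.6)/k = 25280 s = 7.023 h.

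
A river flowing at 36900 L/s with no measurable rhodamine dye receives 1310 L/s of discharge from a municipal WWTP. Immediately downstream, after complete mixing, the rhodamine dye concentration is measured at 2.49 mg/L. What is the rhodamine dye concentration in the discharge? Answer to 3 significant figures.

72.6 mg/L

Mass balance: 36900·0 + 1310·Cₑ = 38210·2.490
→ Cₑ = (38210·2.490 − 36900·0) / 1310 = 72.63 mg/L.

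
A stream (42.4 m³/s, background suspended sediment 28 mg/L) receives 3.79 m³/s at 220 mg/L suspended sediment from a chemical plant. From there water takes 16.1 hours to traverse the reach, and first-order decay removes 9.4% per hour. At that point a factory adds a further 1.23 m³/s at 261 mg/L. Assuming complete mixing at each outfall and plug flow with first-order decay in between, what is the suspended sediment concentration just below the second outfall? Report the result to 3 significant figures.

15.5 mg/L

Conservation of mass: C = (42.40·28.00 + 3.790·220.0) / 46.19 = 2021/46.19 = 43.75 mg/L; combined flow 46.19 m³/s.
9.4%/h lost → k = −ln(1 − 0.094) = 0.09872 h⁻¹.
Applying C = C₀e^(−kt): 43.75 × 0.2041 = 8.929 mg/L.
At the second outfall, C = (46.19·8.929 + 1.230·261.0) / (46.19 + 1.230) = 15.47 mg/L.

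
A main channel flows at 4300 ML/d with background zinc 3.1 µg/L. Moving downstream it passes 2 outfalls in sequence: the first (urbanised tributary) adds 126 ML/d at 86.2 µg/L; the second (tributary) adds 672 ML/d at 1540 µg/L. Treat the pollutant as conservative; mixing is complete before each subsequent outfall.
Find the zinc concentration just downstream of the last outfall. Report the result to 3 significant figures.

208 µg/L

Below outfall 1: Q → 4426 ML/d, C = (4300·3.100 + 126.0·86.20)/4426 = 5.466 µg/L.
Below outfall 2: Q → 5098 ML/d, C = (4426·5.466 + 672.0·1540)/5098 = 207.7 µg/L.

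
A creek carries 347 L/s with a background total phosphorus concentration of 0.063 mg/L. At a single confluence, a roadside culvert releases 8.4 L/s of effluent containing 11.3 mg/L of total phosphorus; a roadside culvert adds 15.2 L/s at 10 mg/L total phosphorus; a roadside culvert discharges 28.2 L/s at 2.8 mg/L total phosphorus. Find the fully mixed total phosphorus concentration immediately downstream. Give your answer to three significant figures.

Mixed concentration C = ΣQC/ΣQ = (347.0·0.06300 + 8.400·11.30 + 15.20·10.00 + 28.20·2.800) / 398.8 = 347.7/398.8 = 0.8720 mg/L.

0.872 mg/L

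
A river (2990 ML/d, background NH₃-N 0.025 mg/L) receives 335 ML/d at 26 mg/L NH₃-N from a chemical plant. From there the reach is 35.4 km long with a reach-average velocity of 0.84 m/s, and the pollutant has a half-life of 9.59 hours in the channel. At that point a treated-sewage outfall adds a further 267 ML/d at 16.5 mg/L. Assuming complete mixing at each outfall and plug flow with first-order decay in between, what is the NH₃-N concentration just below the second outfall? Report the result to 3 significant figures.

After mixing, C = (2990·0.02500 + 335.0·26.00) / 3325 = 8785/3325 = 2.642 mg/L; combined flow 3325 ML/d.
Travel time t = 35.4·1000 / 0.84 = 42140 s = 11.71 h.
Half-life 9.59 h → k = ln 2 / 9.59 = 0.07228 h⁻¹ = 1.735 d⁻¹.
After decay, C = 2.642 × e^(−kt) = 2.642 × 0.4291 = 1.134 mg/L.
Second outfall: C = (3325·1.134 + 267.0·16.50)/3592 = 2.276 mg/L.

2.28 mg/L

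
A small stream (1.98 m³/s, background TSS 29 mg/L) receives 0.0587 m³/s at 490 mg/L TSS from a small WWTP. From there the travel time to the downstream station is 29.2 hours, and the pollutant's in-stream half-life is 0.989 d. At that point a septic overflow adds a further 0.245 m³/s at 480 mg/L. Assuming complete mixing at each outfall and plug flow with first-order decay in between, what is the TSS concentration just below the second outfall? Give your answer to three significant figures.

Mixed concentration C = ΣQC/ΣQ = (1.980·29.00 + 0.05870·490.0) / 2.039 = 86.18/2.039 = 42.27 mg/L; combined flow 2.039 m³/s.
Half-life 0.989 d → k = ln 2 / 0.989 = 0.7009 d⁻¹.
After decay, C = 42.27 × e^(−kt) = 42.27 × 0.4263 = 18.02 mg/L.
At the second outfall, C = (2.039·18.02 + 0.2450·480.0) / (2.039 + 0.2450) = 67.58 mg/L.

67.6 mg/L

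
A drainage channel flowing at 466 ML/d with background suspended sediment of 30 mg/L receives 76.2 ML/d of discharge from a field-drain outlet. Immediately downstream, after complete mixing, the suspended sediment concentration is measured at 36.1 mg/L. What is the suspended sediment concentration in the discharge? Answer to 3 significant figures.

73.4 mg/L

Mass balance: 466.0·30.00 + 76.20·Cₑ = 542.2·36.10
→ Cₑ = (542.2·36.10 − 466.0·30.00) / 76.20 = 73.40 mg/L.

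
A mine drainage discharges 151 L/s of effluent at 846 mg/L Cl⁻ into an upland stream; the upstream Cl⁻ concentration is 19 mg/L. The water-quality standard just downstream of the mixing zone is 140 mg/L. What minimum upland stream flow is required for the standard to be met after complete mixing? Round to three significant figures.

Set C_mix = 140: (Q·19.00 + 151.0·846.0) / (Q + 151.0) = 140
→ Q = 151.0·(846.0 − 140)/(140 − 19.00) = 881.0 L/s.

881 L/s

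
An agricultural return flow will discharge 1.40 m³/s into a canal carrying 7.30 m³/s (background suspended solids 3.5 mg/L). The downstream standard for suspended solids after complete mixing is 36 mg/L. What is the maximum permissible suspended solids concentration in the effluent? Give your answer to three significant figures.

At the limit, (Qr·Cr + Qe·Cₑ)/(Qr + Qe) = 36:
Cₑ = (8.700·36 − 7.300·3.500) / 1.400 = 205.5 mg/L.

205 mg/L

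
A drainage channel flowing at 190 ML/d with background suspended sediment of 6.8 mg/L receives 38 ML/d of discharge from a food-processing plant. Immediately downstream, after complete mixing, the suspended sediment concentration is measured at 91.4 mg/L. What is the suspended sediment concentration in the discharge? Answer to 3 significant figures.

514 mg/L

Mass balance: 190.0·6.800 + 38.00·Cₑ = 228.0·91.40
→ Cₑ = (228.0·91.40 − 190.0·6.800) / 38.00 = 514.4 mg/L.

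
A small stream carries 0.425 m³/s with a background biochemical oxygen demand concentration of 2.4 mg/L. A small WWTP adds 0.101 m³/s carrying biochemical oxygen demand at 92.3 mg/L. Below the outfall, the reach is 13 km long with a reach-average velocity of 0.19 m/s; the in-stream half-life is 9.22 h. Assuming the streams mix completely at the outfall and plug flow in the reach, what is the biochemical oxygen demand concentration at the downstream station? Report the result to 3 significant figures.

4.71 mg/L

After mixing, C = (0.4250·2.400 + 0.1010·92.30) / 0.5260 = 10.34/0.5260 = 19.66 mg/L.
Travel time t = 13·1000 / 0.19 = 68420 s = 19.01 h.
Half-life 9.22 h → k = ln 2 / 9.22 = 0.07518 h⁻¹ = 1.804 d⁻¹.
After decay, C = 19.66 × e^(−kt) = 19.66 × 0.2396 = 4.711 mg/L.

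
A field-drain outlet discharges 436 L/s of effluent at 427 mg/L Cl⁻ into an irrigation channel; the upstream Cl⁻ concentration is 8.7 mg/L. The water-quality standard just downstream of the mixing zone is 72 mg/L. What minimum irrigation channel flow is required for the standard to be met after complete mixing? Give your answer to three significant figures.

Set C_mix = 72: (Q·8.700 + 436.0·427.0) / (Q + 436.0) = 72
→ Q = 436.0·(427.0 − 72)/(72 − 8.700) = 2445 L/s.

2450 L/s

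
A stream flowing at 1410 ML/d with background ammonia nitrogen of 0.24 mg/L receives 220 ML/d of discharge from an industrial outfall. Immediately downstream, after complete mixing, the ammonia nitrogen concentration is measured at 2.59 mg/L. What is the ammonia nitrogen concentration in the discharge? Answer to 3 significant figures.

Mass balance: 1410·0.2400 + 220.0·Cₑ = 1630·2.590
→ Cₑ = (1630·2.590 − 1410·0.2400) / 220.0 = 17.65 mg/L.

17.7 mg/L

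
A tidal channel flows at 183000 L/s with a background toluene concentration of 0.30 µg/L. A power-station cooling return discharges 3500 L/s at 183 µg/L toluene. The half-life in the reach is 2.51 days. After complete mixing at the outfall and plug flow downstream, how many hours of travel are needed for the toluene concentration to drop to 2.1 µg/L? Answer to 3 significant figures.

49.9 h

Conservation of mass: C = (183000·0.3000 + 3500·183.0) / 186500 = 695400/186500 = 3.729 µg/L.
Half-life 2.51 d → k = ln 2 / 2.51 = 0.2762 d⁻¹.
3.729·exp(−k·t) = 2.1 → t = ln(3.729/2.1)/k = 179600 s = 49.90 h.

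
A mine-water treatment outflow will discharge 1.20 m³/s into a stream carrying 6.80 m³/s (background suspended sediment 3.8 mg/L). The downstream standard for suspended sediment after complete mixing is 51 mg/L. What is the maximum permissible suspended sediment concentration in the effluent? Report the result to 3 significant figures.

318 mg/L

At the limit, (Qr·Cr + Qe·Cₑ)/(Qr + Qe) = 51:
Cₑ = (8.000·51 − 6.800·3.800) / 1.200 = 318.5 mg/L.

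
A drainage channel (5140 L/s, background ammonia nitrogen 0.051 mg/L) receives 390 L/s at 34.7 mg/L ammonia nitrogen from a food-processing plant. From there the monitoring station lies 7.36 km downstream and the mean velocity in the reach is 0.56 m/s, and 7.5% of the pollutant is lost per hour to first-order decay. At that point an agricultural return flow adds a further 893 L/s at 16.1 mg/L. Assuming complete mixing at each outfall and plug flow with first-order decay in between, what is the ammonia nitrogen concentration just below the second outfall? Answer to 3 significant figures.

Conservation of mass: C = (5140·0.05100 + 390.0·34.70) / 5530 = 13800/5530 = 2.495 mg/L; combined flow 5530 L/s.
Travel time t = 7.36·1000 / 0.56 = 13140 s = 3.651 h.
7.5%/h lost → k = −ln(1 − 0.075) = 0.07796 h⁻¹.
Applying C = C₀e^(−kt): 2.495 × 0.7523 = 1.877 mg/L.
Second outfall: C = (5530·1.877 + 893.0·16.10)/6423 = 3.854 mg/L.

3.85 mg/L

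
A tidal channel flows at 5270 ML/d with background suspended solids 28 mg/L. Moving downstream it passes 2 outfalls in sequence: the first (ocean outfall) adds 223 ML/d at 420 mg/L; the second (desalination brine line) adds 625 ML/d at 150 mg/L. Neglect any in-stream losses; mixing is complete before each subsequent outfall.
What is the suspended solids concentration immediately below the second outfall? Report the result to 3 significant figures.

Below outfall 1: Q → 5493 ML/d, C = (5270·28.00 + 223.0·420.0)/5493 = 43.91 mg/L.
Below outfall 2: Q → 6118 ML/d, C = (5493·43.91 + 625.0·150.0)/6118 = 54.75 mg/L.

54.8 mg/L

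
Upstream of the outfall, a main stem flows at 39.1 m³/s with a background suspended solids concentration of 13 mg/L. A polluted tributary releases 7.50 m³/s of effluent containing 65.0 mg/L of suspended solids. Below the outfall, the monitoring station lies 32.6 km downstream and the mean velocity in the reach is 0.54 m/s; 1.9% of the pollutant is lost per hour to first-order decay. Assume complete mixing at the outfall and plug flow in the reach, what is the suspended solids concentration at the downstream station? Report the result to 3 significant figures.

15.5 mg/L

Mass balance: C = (39.10·13.00 + 7.500·65.00) / 46.60 = 995.8/46.60 = 21.37 mg/L.
Travel time t = 32.6·1000 / 0.54 = 60370 s = 16.77 h.
1.9%/h lost → k = −ln(1 − 0.019) = 0.01918 h⁻¹.
Decay over the reach: 21.37·exp(−kt) = 21.37·0.7249 = 15.49 mg/L.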